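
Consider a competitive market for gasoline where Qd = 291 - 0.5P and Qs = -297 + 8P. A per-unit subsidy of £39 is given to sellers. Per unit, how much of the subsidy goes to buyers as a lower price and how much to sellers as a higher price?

Buyers gain 624/17 per unit; sellers gain 39/17 per unit

Pre-subsidy: 291 - 0.5P = -297 + 8P gives P* = 1176/17, Q* = 4359/17.
With the subsidy, sellers receive Ps = Pb + 39 for each unit, where Pb is the price buyers pay.
Supply in terms of Pb becomes Qs = -297 + 8(Pb + 39) = 15 + 8Pb. Setting this equal to demand: 291 - 0.5Pb = 15 + 8Pb, so Pb = 552/17.
Sellers receive Ps = 552/17 + 39 = 1215/17; Q' = 291 − 0.5·(552/17) = 4671/17.
Buyers' price falls by P* − Pb = 1176/17 − 552/17 = 624/17; sellers' price rises by Ps − P* = 1215/17 − 1176/17 = 39/17.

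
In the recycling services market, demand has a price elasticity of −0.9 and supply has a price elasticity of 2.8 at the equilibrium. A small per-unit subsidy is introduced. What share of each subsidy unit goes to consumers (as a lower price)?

For a small subsidy around the equilibrium, the benefit split depends on the relative slopes, which at a point are proportional to the elasticities.
Buyer share = εs/(εs + |εd|) = 2.8/(2.8 + 0.9) = 28/37; seller share = |εd|/(εs + |εd|) = 9/37.

Consumer share = 28/37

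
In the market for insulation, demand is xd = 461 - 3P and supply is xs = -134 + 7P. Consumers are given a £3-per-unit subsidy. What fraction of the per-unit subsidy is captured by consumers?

Consumer share = 0.7

Pre-subsidy: 461 - 3P = -134 + 7P gives P* = 59.5, x* = 282.5.
With the rebate, buyers effectively pay Pb = Ps − 3, where Ps is the price sellers receive.
Demand in terms of Ps becomes xd = 461 − 3(Ps − 3) = 470 - 3Ps. Setting this equal to supply: 470 - 3Ps = -134 + 7Ps, so Ps = 60.4.
Buyers pay Pb = 60.4 − 3 = 57.4; x' = -134 + 7·60.4 = 288.8.
Buyers' price falls by P* − Pb = 59.5 − 57.4 = 2.1; sellers' price rises by Ps − P* = 60.4 − 59.5 = 0.9.
So consumers capture 2.1/3 = 0.7 of each unit of subsidy.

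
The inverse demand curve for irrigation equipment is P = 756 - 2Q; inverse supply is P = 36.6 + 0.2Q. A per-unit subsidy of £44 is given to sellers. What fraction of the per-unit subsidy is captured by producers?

Pre-subsidy: 756 - 2Q = 36.6 + 0.2Q gives Q* = 327 and P* = 102.
With the subsidy, sellers receive Ps = Pb + 44 for each unit, where Pb is the price buyers pay.
On the curves, Pb = 756 - 2Q and Ps = 36.6 + 0.2Q; the wedge Ps − Pb = 44 gives 36.6 + 0.2Q − (756 - 2Q) = 44, so Q' = 347.
Then Pb = 756 − 2·347 = 62 and Ps = 36.6 + 0.2·347 = 106.
Buyers' price falls by P* − Pb = 102 − 62 = 40; sellers' price rises by Ps − P* = 106 − 102 = 4.
So producers capture 4/44 = 1/11 of each unit of subsidy.

Producer share = 1/11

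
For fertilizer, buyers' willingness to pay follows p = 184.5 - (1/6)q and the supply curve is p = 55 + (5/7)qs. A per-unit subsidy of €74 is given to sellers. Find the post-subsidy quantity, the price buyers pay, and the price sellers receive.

q' = 231; buyers pay €146; sellers receive €220

Pre-subsidy: 184.5 - (1/6)q = 55 + (5/7)q gives q* = 147 and p* = 160.
With the subsidy, sellers receive ps = pb + 74 for each unit, where pb is the price buyers pay.
On the curves, pb = 184.5 - (1/6)q and ps = 55 + (5/7)q; the wedge ps − pb = 74 gives 55 + (5/7)q − (184.5 - (1/6)q) = 74, so q' = 231.
Then pb = 184.5 − (1/6)·231 = 146 and ps = 55 + (5/7)·231 = 220.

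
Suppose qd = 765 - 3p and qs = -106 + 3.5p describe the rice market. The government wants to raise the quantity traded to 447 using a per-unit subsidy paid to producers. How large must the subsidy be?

Required subsidy s = 52 per unit

At q = 447, invert demand for the buyer price: pb = (765 − 447)/3 = 106; invert supply for the seller price: ps = (447 − (-106))/3.5 = 158.
The subsidy must fill the gap: s = ps − pb = 158 − 106 = 52.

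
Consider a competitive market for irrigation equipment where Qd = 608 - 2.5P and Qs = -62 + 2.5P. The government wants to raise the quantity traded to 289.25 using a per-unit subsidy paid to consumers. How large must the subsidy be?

At Q = 289.25, invert demand for the buyer price: Pb = (608 − 289.25)/2.5 = 127.5; invert supply for the seller price: Ps = (289.25 − (-62))/2.5 = 140.5.
The subsidy must fill the gap: s = Ps − Pb = 140.5 − 127.5 = 13.

Required subsidy s = 13 per unit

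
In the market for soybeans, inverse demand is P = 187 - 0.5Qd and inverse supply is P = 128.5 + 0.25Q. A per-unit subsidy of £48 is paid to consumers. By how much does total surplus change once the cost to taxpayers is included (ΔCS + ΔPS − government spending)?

Net change in total surplus = -£1536

Pre-subsidy: 187 - 0.5Q = 128.5 + 0.25Q gives Q* = 78 and P* = 148.
With the rebate, buyers effectively pay Pb = Ps − 48, where Ps is the price sellers receive.
On the curves, Pb = 187 - 0.5Q and Ps = 128.5 + 0.25Q; the wedge Ps − Pb = 48 gives 128.5 + 0.25Q − (187 - 0.5Q) = 48, so Q' = 142.
Then Pb = 187 − 0.5·142 = 116 and Ps = 128.5 + 0.25·142 = 164.
ΔCS = ½(78 + 142)(148 − 116) = 3520; ΔPS = ½(78 + 142)(164 − 148) = 1760.
Government spending = 48 × 142 = 6816.
Net change = 3520 + 1760 − 6816 = -1536. The loss equals the DWL triangle ½·48·64.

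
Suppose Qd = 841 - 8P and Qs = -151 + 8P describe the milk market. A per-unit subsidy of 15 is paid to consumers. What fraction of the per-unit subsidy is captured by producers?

Pre-subsidy: 841 - 8P = -151 + 8P gives P* = 62, Q* = 345.
With the rebate, buyers effectively pay Pb = Ps − 15, where Ps is the price sellers receive.
Demand in terms of Ps becomes Qd = 841 − 8(Ps − 15) = 961 - 8Ps. Setting this equal to supply: 961 - 8Ps = -151 + 8Ps, so Ps = 69.5.
Buyers pay Pb = 69.5 − 15 = 54.5; Q' = -151 + 8·69.5 = 405.
Buyers' price falls by P* − Pb = 62 − 54.5 = 7.5; sellers' price rises by Ps − P* = 69.5 − 62 = 7.5.
So producers capture 7.5/15 = 0.5 of each unit of subsidy.

Producer share = 0.5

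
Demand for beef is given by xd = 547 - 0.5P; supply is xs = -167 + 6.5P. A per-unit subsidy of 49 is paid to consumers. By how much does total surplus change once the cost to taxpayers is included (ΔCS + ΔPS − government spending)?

Pre-subsidy: 547 - 0.5P = -167 + 6.5P gives P* = 102, x* = 496.
With the rebate, buyers effectively pay Pb = Ps − 49, where Ps is the price sellers receive.
Demand in terms of Ps becomes xd = 547 − 0.5(Ps − 49) = 571.5 - 0.5Ps. Setting this equal to supply: 571.5 - 0.5Ps = -167 + 6.5Ps, so Ps = 105.5.
Buyers pay Pb = 105.5 − 49 = 56.5; x' = -167 + 6.5·105.5 = 518.75.
ΔCS = ½(496 + 518.75)(102 − 56.5) = 23085.5625; ΔPS = ½(496 + 518.75)(105.5 − 102) = 1775.8125.
Government spending = 49 × 518.75 = 25418.75.
Net change = 23085.5625 + 1775.8125 − 25418.75 = -557.375. The loss equals the DWL triangle ½·49·22.75.

Net change in total surplus = -557.375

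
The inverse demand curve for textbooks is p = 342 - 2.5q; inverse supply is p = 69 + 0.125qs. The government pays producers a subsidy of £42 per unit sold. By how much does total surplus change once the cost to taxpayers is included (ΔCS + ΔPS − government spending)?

Pre-subsidy: 342 - 2.5q = 69 + 0.125q gives q* = 104 and p* = 82.
With the subsidy, sellers receive ps = pb + 42 for each unit, where pb is the price buyers pay.
On the curves, pb = 342 - 2.5q and ps = 69 + 0.125q; the wedge ps − pb = 42 gives 69 + 0.125q − (342 - 2.5q) = 42, so q' = 120.
Then pb = 342 − 2.5·120 = 42 and ps = 69 + 0.125·120 = 84.
ΔCS = ½(104 + 120)(82 − 42) = 4480; ΔPS = ½(104 + 120)(84 − 82) = 224.
Government spending = 42 × 120 = 5040.
Net change = 4480 + 224 − 5040 = -336. The loss equals the DWL triangle ½·42·16.

Net change in total surplus = -£336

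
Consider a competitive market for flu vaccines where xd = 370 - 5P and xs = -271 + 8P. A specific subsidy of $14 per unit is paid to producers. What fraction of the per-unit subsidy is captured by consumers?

Pre-subsidy: 370 - 5P = -271 + 8P gives P* = 641/13, x* = 1605/13.
With the subsidy, sellers receive Ps = Pb + 14 for each unit, where Pb is the price buyers pay.
Supply in terms of Pb becomes xs = -271 + 8(Pb + 14) = -159 + 8Pb. Setting this equal to demand: 370 - 5Pb = -159 + 8Pb, so Pb = 529/13.
Sellers receive Ps = 529/13 + 14 = 711/13; x' = 370 − 5·(529/13) = 2165/13.
Buyers' price falls by P* − Pb = 641/13 − 529/13 = 112/13; sellers' price rises by Ps − P* = 711/13 − 641/13 = 70/13.
So consumers capture (112/13)/14 = 8/13 of each unit of subsidy.

Consumer share = 8/13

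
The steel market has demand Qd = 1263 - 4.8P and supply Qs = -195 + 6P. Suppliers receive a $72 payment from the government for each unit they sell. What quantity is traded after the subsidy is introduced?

Pre-subsidy: 1263 - 4.8P = -195 + 6P gives P* = 135, Q* = 615.
With the subsidy, sellers receive Ps = Pb + 72 for each unit, where Pb is the price buyers pay.
Supply in terms of Pb becomes Qs = -195 + 6(Pb + 72) = 237 + 6Pb. Setting this equal to demand: 1263 - 4.8Pb = 237 + 6Pb, so Pb = 95.
Sellers receive Ps = 95 + 72 = 167; Q' = 1263 − 4.8·95 = 807.

Q' = 807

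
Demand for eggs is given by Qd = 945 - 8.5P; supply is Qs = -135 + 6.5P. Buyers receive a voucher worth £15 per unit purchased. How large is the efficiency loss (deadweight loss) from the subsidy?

Deadweight loss = £414.375

Pre-subsidy: 945 - 8.5P = -135 + 6.5P gives P* = 72, Q* = 333.
With the rebate, buyers effectively pay Pb = Ps − 15, where Ps is the price sellers receive.
Demand in terms of Ps becomes Qd = 945 − 8.5(Ps − 15) = 1072.5 - 8.5Ps. Setting this equal to supply: 1072.5 - 8.5Ps = -135 + 6.5Ps, so Ps = 80.5.
Buyers pay Pb = 80.5 − 15 = 65.5; Q' = -135 + 6.5·80.5 = 388.25.
The subsidy expands output by 388.25 − 333 = 55.25 past the efficient level; on those units the gap between marginal cost and willingness to pay runs from 0 up to 15.
DWL = ½ × 15 × 55.25 = 414.375.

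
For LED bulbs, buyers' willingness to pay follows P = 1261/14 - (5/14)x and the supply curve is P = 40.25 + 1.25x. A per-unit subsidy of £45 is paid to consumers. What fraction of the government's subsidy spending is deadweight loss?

DWL / government spending = 14/59

Pre-subsidy: 1261/14 - (5/14)x = 40.25 + 1.25x gives x* = 31 and P* = 79.
With the rebate, buyers effectively pay Pb = Ps − 45, where Ps is the price sellers receive.
On the curves, Pb = 1261/14 - (5/14)x and Ps = 40.25 + 1.25x; the wedge Ps − Pb = 45 gives 40.25 + 1.25x − (1261/14 - (5/14)x) = 45, so x' = 59.
Then Pb = 1261/14 − (5/14)·59 = 69 and Ps = 40.25 + 1.25·59 = 114.
ΔCS = ½(31 + 59)(79 − 69) = 450; ΔPS = ½(31 + 59)(114 − 79) = 1575.
Government spending = 45 × 59 = 2655.
DWL = ½ × 45 × (59 − 31) = 630; fraction = 630 / 2655 = 14/59.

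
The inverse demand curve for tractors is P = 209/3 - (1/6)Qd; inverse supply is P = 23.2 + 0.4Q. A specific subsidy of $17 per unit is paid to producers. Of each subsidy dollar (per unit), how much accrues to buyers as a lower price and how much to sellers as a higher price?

Buyers gain $5 per unit; sellers gain $12 per unit

Pre-subsidy: 209/3 - (1/6)Q = 23.2 + 0.4Q gives Q* = 82 and P* = 56.
With the subsidy, sellers receive Ps = Pb + 17 for each unit, where Pb is the price buyers pay.
On the curves, Pb = 209/3 - (1/6)Q and Ps = 23.2 + 0.4Q; the wedge Ps − Pb = 17 gives 23.2 + 0.4Q − (209/3 - (1/6)Q) = 17, so Q' = 112.
Then Pb = 209/3 − (1/6)·112 = 51 and Ps = 23.2 + 0.4·112 = 68.
Buyers' price falls by P* − Pb = 56 − 51 = 5; sellers' price rises by Ps − P* = 68 − 56 = 12.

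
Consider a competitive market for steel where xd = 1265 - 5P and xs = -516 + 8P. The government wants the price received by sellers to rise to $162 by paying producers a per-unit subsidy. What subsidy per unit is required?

At a seller price of 162, quantity supplied is -516 + 8·162 = 780.
Buyers absorb 780 only when they pay Pb with 1265 − 5·Pb = 780, i.e. Pb = 97.
s = Ps − Pb = 162 − 97 = 65.

Required subsidy s = $65 per unit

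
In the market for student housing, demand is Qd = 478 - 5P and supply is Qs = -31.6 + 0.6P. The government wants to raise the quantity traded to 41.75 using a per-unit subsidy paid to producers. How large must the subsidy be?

At Q = 41.75, invert demand for the buyer price: Pb = (478 − 41.75)/5 = 87.25; invert supply for the seller price: Ps = (41.75 − (-31.6))/0.6 = 122.25.
The subsidy must fill the gap: s = Ps − Pb = 122.25 − 87.25 = 35.

Required subsidy s = 35 per unit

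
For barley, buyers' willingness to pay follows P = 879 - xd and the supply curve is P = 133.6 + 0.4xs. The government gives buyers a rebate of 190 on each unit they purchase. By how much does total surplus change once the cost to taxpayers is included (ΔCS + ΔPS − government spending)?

Pre-subsidy: 879 - x = 133.6 + 0.4x gives x* = 3727/7 and P* = 2426/7.
With the rebate, buyers effectively pay Pb = Ps − 190, where Ps is the price sellers receive.
On the curves, Pb = 879 - x and Ps = 133.6 + 0.4x; the wedge Ps − Pb = 190 gives 133.6 + 0.4x − (879 - x) = 190, so x' = 4677/7.
Then Pb = 879 − 1·(4677/7) = 1476/7 and Ps = 133.6 + 0.4·(4677/7) = 2806/7.
ΔCS = ½(3727/7 + 4677/7)(2426/7 − 1476/7) = 3991900/49; ΔPS = ½(3727/7 + 4677/7)(2806/7 − 2426/7) = 1596760/49.
Government spending = 190 × 4677/7 = 888630/7.
Net change = 3991900/49 + 1596760/49 − 888630/7 = -90250/7. The loss equals the DWL triangle ½·190·950/7.

Net change in total surplus = -90250/7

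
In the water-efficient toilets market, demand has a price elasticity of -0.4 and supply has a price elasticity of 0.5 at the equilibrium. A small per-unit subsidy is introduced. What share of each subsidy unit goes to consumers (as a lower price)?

Consumer share = 5/9

For a small subsidy around the equilibrium, the benefit split depends on the relative slopes, which at a point are proportional to the elasticities.
Buyer share = εs/(εs + |εd|) = 0.5/(0.5 + 0.4) = 5/9; seller share = |εd|/(εs + |εd|) = 4/9.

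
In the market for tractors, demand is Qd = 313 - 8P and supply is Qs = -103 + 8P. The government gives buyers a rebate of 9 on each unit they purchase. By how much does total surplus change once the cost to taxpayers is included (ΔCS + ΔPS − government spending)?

Net change in total surplus = -162

Pre-subsidy: 313 - 8P = -103 + 8P gives P* = 26, Q* = 105.
With the rebate, buyers effectively pay Pb = Ps − 9, where Ps is the price sellers receive.
Demand in terms of Ps becomes Qd = 313 − 8(Ps − 9) = 385 - 8Ps. Setting this equal to supply: 385 - 8Ps = -103 + 8Ps, so Ps = 30.5.
Buyers pay Pb = 30.5 − 9 = 21.5; Q' = -103 + 8·30.5 = 141.
ΔCS = ½(105 + 141)(26 − 21.5) = 553.5; ΔPS = ½(105 + 141)(30.5 − 26) = 553.5.
Government spending = 9 × 141 = 1269.
Net change = 553.5 + 553.5 − 1269 = -162. The loss equals the DWL triangle ½·9·36.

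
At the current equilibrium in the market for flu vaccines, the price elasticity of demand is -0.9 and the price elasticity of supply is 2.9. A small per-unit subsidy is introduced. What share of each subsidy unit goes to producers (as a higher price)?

For a small subsidy around the equilibrium, the benefit split depends on the relative slopes, which at a point are proportional to the elasticities.
Buyer share = εs/(εs + |εd|) = 2.9/(2.9 + 0.9) = 29/38; seller share = |εd|/(εs + |εd|) = 9/38.
So producers capture 9/38 of the subsidy.

Producer share = 9/38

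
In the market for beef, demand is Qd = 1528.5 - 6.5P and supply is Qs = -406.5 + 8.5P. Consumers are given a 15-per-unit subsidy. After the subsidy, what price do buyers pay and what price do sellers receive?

Buyers pay 120.5; sellers receive 135.5

Pre-subsidy: 1528.5 - 6.5P = -406.5 + 8.5P gives P* = 129, Q* = 690.
With the rebate, buyers effectively pay Pb = Ps − 15, where Ps is the price sellers receive.
Demand in terms of Ps becomes Qd = 1528.5 − 6.5(Ps − 15) = 1626 - 6.5Ps. Setting this equal to supply: 1626 - 6.5Ps = -406.5 + 8.5Ps, so Ps = 135.5.
Buyers pay Pb = 135.5 − 15 = 120.5; Q' = -406.5 + 8.5·135.5 = 745.25.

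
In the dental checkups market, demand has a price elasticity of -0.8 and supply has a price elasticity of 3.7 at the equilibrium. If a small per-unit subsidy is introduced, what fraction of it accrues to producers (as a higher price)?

For a small subsidy around the equilibrium, the benefit split depends on the relative slopes, which at a point are proportional to the elasticities.
Buyer share = εs/(εs + |εd|) = 3.7/(3.7 + 0.8) = 37/45; seller share = |εd|/(εs + |εd|) = 8/45.
So producers capture 8/45 of the subsidy.

Producer share = 8/45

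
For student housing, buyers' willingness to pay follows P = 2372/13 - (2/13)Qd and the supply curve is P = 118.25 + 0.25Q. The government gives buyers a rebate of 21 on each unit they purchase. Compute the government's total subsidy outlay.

Government cost = 4431

Pre-subsidy: 2372/13 - (2/13)Q = 118.25 + 0.25Q gives Q* = 159 and P* = 158.
With the rebate, buyers effectively pay Pb = Ps − 21, where Ps is the price sellers receive.
On the curves, Pb = 2372/13 - (2/13)Q and Ps = 118.25 + 0.25Q; the wedge Ps − Pb = 21 gives 118.25 + 0.25Q − (2372/13 - (2/13)Q) = 21, so Q' = 211.
Then Pb = 2372/13 − (2/13)·211 = 150 and Ps = 118.25 + 0.25·211 = 171.
Government outlay = subsidy × quantity = 21 × 211 = 4431.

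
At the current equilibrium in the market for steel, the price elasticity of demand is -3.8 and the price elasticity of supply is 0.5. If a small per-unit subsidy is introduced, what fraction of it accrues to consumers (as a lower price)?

For a small subsidy around the equilibrium, the benefit split depends on the relative slopes, which at a point are proportional to the elasticities.
Buyer share = εs/(εs + |εd|) = 0.5/(0.5 + 3.8) = 5/43; seller share = |εd|/(εs + |εd|) = 38/43.

Consumer share = 5/43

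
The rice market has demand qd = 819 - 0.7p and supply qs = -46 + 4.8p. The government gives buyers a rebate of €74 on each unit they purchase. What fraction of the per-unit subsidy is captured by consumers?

Consumer share = 48/55

Pre-subsidy: 819 - 0.7p = -46 + 4.8p gives p* = 1730/11, q* = 7798/11.
With the rebate, buyers effectively pay pb = ps − 74, where ps is the price sellers receive.
Demand in terms of ps becomes qd = 819 − 0.7(ps − 74) = 870.8 - 0.7ps. Setting this equal to supply: 870.8 - 0.7ps = -46 + 4.8ps, so ps = 9168/55.
Buyers pay pb = 9168/55 − 74 = 5098/55; q' = -46 + 4.8·(9168/55) = 207382/275.
Buyers' price falls by p* − pb = 1730/11 − 5098/55 = 3552/55; sellers' price rises by ps − p* = 9168/55 − 1730/11 = 518/55.
So consumers capture (3552/55)/74 = 48/55 of each unit of subsidy.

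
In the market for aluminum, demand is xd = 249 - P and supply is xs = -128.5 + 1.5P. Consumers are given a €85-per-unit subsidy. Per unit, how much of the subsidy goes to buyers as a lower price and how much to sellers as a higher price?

Pre-subsidy: 249 - P = -128.5 + 1.5P gives P* = 151, x* = 98.
With the rebate, buyers effectively pay Pb = Ps − 85, where Ps is the price sellers receive.
Demand in terms of Ps becomes xd = 249 − 1(Ps − 85) = 334 - Ps. Setting this equal to supply: 334 - Ps = -128.5 + 1.5Ps, so Ps = 185.
Buyers pay Pb = 185 − 85 = 100; x' = -128.5 + 1.5·185 = 149.
Buyers' price falls by P* − Pb = 151 − 100 = 51; sellers' price rises by Ps − P* = 185 − 151 = 34.

Buyers gain €51 per unit; sellers gain €34 per unit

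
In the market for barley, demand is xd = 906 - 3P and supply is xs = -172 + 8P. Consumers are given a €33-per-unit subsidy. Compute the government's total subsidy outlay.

Government cost = €22572

Pre-subsidy: 906 - 3P = -172 + 8P gives P* = 98, x* = 612.
With the rebate, buyers effectively pay Pb = Ps − 33, where Ps is the price sellers receive.
Demand in terms of Ps becomes xd = 906 − 3(Ps − 33) = 1005 - 3Ps. Setting this equal to supply: 1005 - 3Ps = -172 + 8Ps, so Ps = 107.
Buyers pay Pb = 107 − 33 = 74; x' = -172 + 8·107 = 684.
Government outlay = subsidy × quantity = 33 × 684 = 22572.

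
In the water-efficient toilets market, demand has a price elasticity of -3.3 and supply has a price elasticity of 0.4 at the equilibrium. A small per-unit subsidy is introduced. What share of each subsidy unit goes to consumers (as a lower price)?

For a small subsidy around the equilibrium, the benefit split depends on the relative slopes, which at a point are proportional to the elasticities.
Buyer share = εs/(εs + |εd|) = 0.4/(0.4 + 3.3) = 4/37; seller share = |εd|/(εs + |εd|) = 33/37.

Consumer share = 4/37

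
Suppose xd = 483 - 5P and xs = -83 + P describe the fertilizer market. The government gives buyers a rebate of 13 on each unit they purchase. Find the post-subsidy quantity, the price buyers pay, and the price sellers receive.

x' = 133/6; buyers pay 553/6; sellers receive 631/6

Pre-subsidy: 483 - 5P = -83 + P gives P* = 283/3, x* = 34/3.
With the rebate, buyers effectively pay Pb = Ps − 13, where Ps is the price sellers receive.
Demand in terms of Ps becomes xd = 483 − 5(Ps − 13) = 548 - 5Ps. Setting this equal to supply: 548 - 5Ps = -83 + Ps, so Ps = 631/6.
Buyers pay Pb = 631/6 − 13 = 553/6; x' = -83 + 1·(631/6) = 133/6.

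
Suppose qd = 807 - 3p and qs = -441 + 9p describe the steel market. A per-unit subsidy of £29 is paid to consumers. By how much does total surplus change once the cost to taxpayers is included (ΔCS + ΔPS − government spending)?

Pre-subsidy: 807 - 3p = -441 + 9p gives p* = 104, q* = 495.
With the rebate, buyers effectively pay pb = ps − 29, where ps is the price sellers receive.
Demand in terms of ps becomes qd = 807 − 3(ps − 29) = 894 - 3ps. Setting this equal to supply: 894 - 3ps = -441 + 9ps, so ps = 111.25.
Buyers pay pb = 111.25 − 29 = 82.25; q' = -441 + 9·111.25 = 560.25.
ΔCS = ½(495 + 560.25)(104 − 82.25) = 11475.84375; ΔPS = ½(495 + 560.25)(111.25 − 104) = 3825.28125.
Government spending = 29 × 560.25 = 16247.25.
Net change = 11475.84375 + 3825.28125 − 16247.25 = -946.125. The loss equals the DWL triangle ½·29·65.25.

Net change in total surplus = -£946.125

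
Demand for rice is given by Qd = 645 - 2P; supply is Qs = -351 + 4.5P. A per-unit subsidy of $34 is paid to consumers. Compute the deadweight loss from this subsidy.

Deadweight loss = 10404/13

Pre-subsidy: 645 - 2P = -351 + 4.5P gives P* = 1992/13, Q* = 4401/13.
With the rebate, buyers effectively pay Pb = Ps − 34, where Ps is the price sellers receive.
Demand in terms of Ps becomes Qd = 645 − 2(Ps − 34) = 713 - 2Ps. Setting this equal to supply: 713 - 2Ps = -351 + 4.5Ps, so Ps = 2128/13.
Buyers pay Pb = 2128/13 − 34 = 1686/13; Q' = -351 + 4.5·(2128/13) = 5013/13.
The subsidy expands output by 5013/13 − 4401/13 = 612/13 past the efficient level; on those units the gap between marginal cost and willingness to pay runs from 0 up to 34.
DWL = ½ × 34 × 612/13 = 10404/13.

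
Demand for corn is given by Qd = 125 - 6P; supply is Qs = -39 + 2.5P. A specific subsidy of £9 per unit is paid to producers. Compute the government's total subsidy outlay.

Pre-subsidy: 125 - 6P = -39 + 2.5P gives P* = 328/17, Q* = 157/17.
With the subsidy, sellers receive Ps = Pb + 9 for each unit, where Pb is the price buyers pay.
Supply in terms of Pb becomes Qs = -39 + 2.5(Pb + 9) = -16.5 + 2.5Pb. Setting this equal to demand: 125 - 6Pb = -16.5 + 2.5Pb, so Pb = 283/17.
Sellers receive Ps = 283/17 + 9 = 436/17; Q' = 125 − 6·(283/17) = 427/17.
Government outlay = subsidy × quantity = 9 × 427/17 = 3843/17.

Government cost = 3843/17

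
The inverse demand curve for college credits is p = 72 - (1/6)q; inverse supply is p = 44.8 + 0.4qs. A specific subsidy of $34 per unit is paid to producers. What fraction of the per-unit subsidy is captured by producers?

Producer share = 12/17

Pre-subsidy: 72 - (1/6)q = 44.8 + 0.4q gives q* = 48 and p* = 64.
With the subsidy, sellers receive ps = pb + 34 for each unit, where pb is the price buyers pay.
On the curves, pb = 72 - (1/6)q and ps = 44.8 + 0.4q; the wedge ps − pb = 34 gives 44.8 + 0.4q − (72 - (1/6)q) = 34, so q' = 108.
Then pb = 72 − (1/6)·108 = 54 and ps = 44.8 + 0.4·108 = 88.
Buyers' price falls by p* − pb = 64 − 54 = 10; sellers' price rises by ps − p* = 88 − 64 = 24.
So producers capture 24/34 = 12/17 of each unit of subsidy.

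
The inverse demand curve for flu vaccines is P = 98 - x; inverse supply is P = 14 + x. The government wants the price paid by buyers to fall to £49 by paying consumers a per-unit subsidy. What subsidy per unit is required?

Required subsidy s = £14 per unit

At a buyer price of 49, quantity demanded is 98 − 1·49 = 49.
Sellers supply 49 only when they receive Ps = 14 + 1·49 = 63.
s = Ps − Pb = 63 − 49 = 14.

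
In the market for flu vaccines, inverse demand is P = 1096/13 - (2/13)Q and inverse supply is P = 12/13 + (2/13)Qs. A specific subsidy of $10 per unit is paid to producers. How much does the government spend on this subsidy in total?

Government cost = $3035

Pre-subsidy: 1096/13 - (2/13)Q = 12/13 + (2/13)Q gives Q* = 271 and P* = 554/13.
With the subsidy, sellers receive Ps = Pb + 10 for each unit, where Pb is the price buyers pay.
On the curves, Pb = 1096/13 - (2/13)Q and Ps = 12/13 + (2/13)Q; the wedge Ps − Pb = 10 gives 12/13 + (2/13)Q − (1096/13 - (2/13)Q) = 10, so Q' = 303.5.
Then Pb = 1096/13 − (2/13)·303.5 = 489/13 and Ps = 12/13 + (2/13)·303.5 = 619/13.
Government outlay = subsidy × quantity = 10 × 303.5 = 3035.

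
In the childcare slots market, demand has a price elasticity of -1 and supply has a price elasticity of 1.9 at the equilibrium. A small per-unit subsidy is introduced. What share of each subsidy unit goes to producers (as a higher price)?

For a small subsidy around the equilibrium, the benefit split depends on the relative slopes, which at a point are proportional to the elasticities.
Buyer share = εs/(εs + |εd|) = 1.9/(1.9 + 1) = 19/29; seller share = |εd|/(εs + |εd|) = 10/29.
So producers capture 10/29 of the subsidy.

Producer share = 10/29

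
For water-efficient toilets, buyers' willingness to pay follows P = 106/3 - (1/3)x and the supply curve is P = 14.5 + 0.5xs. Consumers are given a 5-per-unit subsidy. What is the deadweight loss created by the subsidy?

Deadweight loss = 15

Pre-subsidy: 106/3 - (1/3)x = 14.5 + 0.5x gives x* = 25 and P* = 27.
With the rebate, buyers effectively pay Pb = Ps − 5, where Ps is the price sellers receive.
On the curves, Pb = 106/3 - (1/3)x and Ps = 14.5 + 0.5x; the wedge Ps − Pb = 5 gives 14.5 + 0.5x − (106/3 - (1/3)x) = 5, so x' = 31.
Then Pb = 106/3 − (1/3)·31 = 25 and Ps = 14.5 + 0.5·31 = 30.
The subsidy expands output by 31 − 25 = 6 past the efficient level; on those units the gap between marginal cost and willingness to pay runs from 0 up to 5.
DWL = ½ × 5 × 6 = 15.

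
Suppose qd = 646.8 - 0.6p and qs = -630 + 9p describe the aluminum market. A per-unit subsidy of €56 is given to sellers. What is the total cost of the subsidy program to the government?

Pre-subsidy: 646.8 - 0.6p = -630 + 9p gives p* = 133, q* = 567.
With the subsidy, sellers receive ps = pb + 56 for each unit, where pb is the price buyers pay.
Supply in terms of pb becomes qs = -630 + 9(pb + 56) = -126 + 9pb. Setting this equal to demand: 646.8 - 0.6pb = -126 + 9pb, so pb = 80.5.
Sellers receive ps = 80.5 + 56 = 136.5; q' = 646.8 − 0.6·80.5 = 598.5.
Government outlay = subsidy × quantity = 56 × 598.5 = 33516.

Government cost = €33516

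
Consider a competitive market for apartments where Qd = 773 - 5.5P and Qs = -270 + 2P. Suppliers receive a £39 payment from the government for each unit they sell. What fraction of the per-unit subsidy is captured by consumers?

Pre-subsidy: 773 - 5.5P = -270 + 2P gives P* = 2086/15, Q* = 122/15.
With the subsidy, sellers receive Ps = Pb + 39 for each unit, where Pb is the price buyers pay.
Supply in terms of Pb becomes Qs = -270 + 2(Pb + 39) = -192 + 2Pb. Setting this equal to demand: 773 - 5.5Pb = -192 + 2Pb, so Pb = 386/3.
Sellers receive Ps = 386/3 + 39 = 503/3; Q' = 773 − 5.5·(386/3) = 196/3.
Buyers' price falls by P* − Pb = 2086/15 − 386/3 = 10.4; sellers' price rises by Ps − P* = 503/3 − 2086/15 = 28.6.
So consumers capture 10.4/39 = 4/15 of each unit of subsidy.

Consumer share = 4/15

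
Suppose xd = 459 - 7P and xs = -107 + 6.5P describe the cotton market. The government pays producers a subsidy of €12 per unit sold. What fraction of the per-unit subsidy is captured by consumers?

Consumer share = 13/27

Pre-subsidy: 459 - 7P = -107 + 6.5P gives P* = 1132/27, x* = 4469/27.
With the subsidy, sellers receive Ps = Pb + 12 for each unit, where Pb is the price buyers pay.
Supply in terms of Pb becomes xs = -107 + 6.5(Pb + 12) = -29 + 6.5Pb. Setting this equal to demand: 459 - 7Pb = -29 + 6.5Pb, so Pb = 976/27.
Sellers receive Ps = 976/27 + 12 = 1300/27; x' = 459 − 7·(976/27) = 5561/27.
Buyers' price falls by P* − Pb = 1132/27 − 976/27 = 52/9; sellers' price rises by Ps − P* = 1300/27 − 1132/27 = 56/9.
So consumers capture (52/9)/12 = 13/27 of each unit of subsidy.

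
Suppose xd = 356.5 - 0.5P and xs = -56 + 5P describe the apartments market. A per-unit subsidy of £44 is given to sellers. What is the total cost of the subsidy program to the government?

Pre-subsidy: 356.5 - 0.5P = -56 + 5P gives P* = 75, x* = 319.
With the subsidy, sellers receive Ps = Pb + 44 for each unit, where Pb is the price buyers pay.
Supply in terms of Pb becomes xs = -56 + 5(Pb + 44) = 164 + 5Pb. Setting this equal to demand: 356.5 - 0.5Pb = 164 + 5Pb, so Pb = 35.
Sellers receive Ps = 35 + 44 = 79; x' = 356.5 − 0.5·35 = 339.
Government outlay = subsidy × quantity = 44 × 339 = 14916.

Government cost = £14916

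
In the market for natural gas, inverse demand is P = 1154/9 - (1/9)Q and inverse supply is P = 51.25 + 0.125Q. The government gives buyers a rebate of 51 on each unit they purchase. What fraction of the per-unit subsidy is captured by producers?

Pre-subsidy: 1154/9 - (1/9)Q = 51.25 + 0.125Q gives Q* = 326 and P* = 92.
With the rebate, buyers effectively pay Pb = Ps − 51, where Ps is the price sellers receive.
On the curves, Pb = 1154/9 - (1/9)Q and Ps = 51.25 + 0.125Q; the wedge Ps − Pb = 51 gives 51.25 + 0.125Q − (1154/9 - (1/9)Q) = 51, so Q' = 542.
Then Pb = 1154/9 − (1/9)·542 = 68 and Ps = 51.25 + 0.125·542 = 119.
Buyers' price falls by P* − Pb = 92 − 68 = 24; sellers' price rises by Ps − P* = 119 − 92 = 27.
So producers capture 27/51 = 9/17 of each unit of subsidy.

Producer share = 9/17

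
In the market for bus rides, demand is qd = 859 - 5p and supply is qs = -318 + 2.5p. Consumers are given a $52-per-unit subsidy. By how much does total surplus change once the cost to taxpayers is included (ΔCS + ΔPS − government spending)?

Net change in total surplus = -6760/3

Pre-subsidy: 859 - 5p = -318 + 2.5p gives p* = 2354/15, q* = 223/3.
With the rebate, buyers effectively pay pb = ps − 52, where ps is the price sellers receive.
Demand in terms of ps becomes qd = 859 − 5(ps − 52) = 1119 - 5ps. Setting this equal to supply: 1119 - 5ps = -318 + 2.5ps, so ps = 191.6.
Buyers pay pb = 191.6 − 52 = 139.6; q' = -318 + 2.5·191.6 = 161.
ΔCS = ½(223/3 + 161)(2354/15 − 139.6) = 18356/9; ΔPS = ½(223/3 + 161)(191.6 − 2354/15) = 36712/9.
Government spending = 52 × 161 = 8372.
Net change = 18356/9 + 36712/9 − 8372 = -6760/3. The loss equals the DWL triangle ½·52·260/3.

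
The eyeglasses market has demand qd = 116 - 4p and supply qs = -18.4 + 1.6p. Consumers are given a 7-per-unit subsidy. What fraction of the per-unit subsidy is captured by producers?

Producer share = 5/7

Pre-subsidy: 116 - 4p = -18.4 + 1.6p gives p* = 24, q* = 20.
With the rebate, buyers effectively pay pb = ps − 7, where ps is the price sellers receive.
Demand in terms of ps becomes qd = 116 − 4(ps − 7) = 144 - 4ps. Setting this equal to supply: 144 - 4ps = -18.4 + 1.6ps, so ps = 29.
Buyers pay pb = 29 − 7 = 22; q' = -18.4 + 1.6·29 = 28.
Buyers' price falls by p* − pb = 24 − 22 = 2; sellers' price rises by ps − p* = 29 − 24 = 5.
So producers capture 5/7 = 5/7 of each unit of subsidy.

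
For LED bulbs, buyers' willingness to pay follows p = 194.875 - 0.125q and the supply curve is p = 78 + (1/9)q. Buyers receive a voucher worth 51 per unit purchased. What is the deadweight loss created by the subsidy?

Deadweight loss = 5508

Pre-subsidy: 194.875 - 0.125q = 78 + (1/9)q gives q* = 495 and p* = 133.
With the rebate, buyers effectively pay pb = ps − 51, where ps is the price sellers receive.
On the curves, pb = 194.875 - 0.125q and ps = 78 + (1/9)q; the wedge ps − pb = 51 gives 78 + (1/9)q − (194.875 - 0.125q) = 51, so q' = 711.
Then pb = 194.875 − 0.125·711 = 106 and ps = 78 + (1/9)·711 = 157.
The subsidy expands output by 711 − 495 = 216 past the efficient level; on those units the gap between marginal cost and willingness to pay runs from 0 up to 51.
DWL = ½ × 51 × 216 = 5508.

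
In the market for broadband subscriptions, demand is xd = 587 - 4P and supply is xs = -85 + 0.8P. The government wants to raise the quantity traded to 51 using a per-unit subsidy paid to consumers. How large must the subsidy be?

Required subsidy s = 36 per unit

At x = 51, invert demand for the buyer price: Pb = (587 − 51)/4 = 134; invert supply for the seller price: Ps = (51 − (-85))/0.8 = 170.
The subsidy must fill the gap: s = Ps − Pb = 170 − 134 = 36.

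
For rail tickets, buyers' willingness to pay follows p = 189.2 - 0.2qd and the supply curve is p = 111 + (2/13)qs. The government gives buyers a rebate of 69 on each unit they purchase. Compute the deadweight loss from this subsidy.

Pre-subsidy: 189.2 - 0.2q = 111 + (2/13)q gives q* = 221 and p* = 145.
With the rebate, buyers effectively pay pb = ps − 69, where ps is the price sellers receive.
On the curves, pb = 189.2 - 0.2q and ps = 111 + (2/13)q; the wedge ps − pb = 69 gives 111 + (2/13)q − (189.2 - 0.2q) = 69, so q' = 416.
Then pb = 189.2 − 0.2·416 = 106 and ps = 111 + (2/13)·416 = 175.
The subsidy expands output by 416 − 221 = 195 past the efficient level; on those units the gap between marginal cost and willingness to pay runs from 0 up to 69.
DWL = ½ × 69 × 195 = 6727.5.

Deadweight loss = 6727.5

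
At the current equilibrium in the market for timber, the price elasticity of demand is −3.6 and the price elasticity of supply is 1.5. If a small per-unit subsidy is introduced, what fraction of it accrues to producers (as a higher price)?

For a small subsidy around the equilibrium, the benefit split depends on the relative slopes, which at a point are proportional to the elasticities.
Buyer share = εs/(εs + |εd|) = 1.5/(1.5 + 3.6) = 5/17; seller share = |εd|/(εs + |εd|) = 12/17.
So producers capture 12/17 of the subsidy.

Producer share = 12/17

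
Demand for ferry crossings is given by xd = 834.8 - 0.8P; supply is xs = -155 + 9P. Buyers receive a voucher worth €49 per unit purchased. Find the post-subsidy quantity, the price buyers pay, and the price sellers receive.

Pre-subsidy: 834.8 - 0.8P = -155 + 9P gives P* = 101, x* = 754.
With the rebate, buyers effectively pay Pb = Ps − 49, where Ps is the price sellers receive.
Demand in terms of Ps becomes xd = 834.8 − 0.8(Ps − 49) = 874 - 0.8Ps. Setting this equal to supply: 874 - 0.8Ps = -155 + 9Ps, so Ps = 105.
Buyers pay Pb = 105 − 49 = 56; x' = -155 + 9·105 = 790.

x' = 790; buyers pay €56; sellers receive €105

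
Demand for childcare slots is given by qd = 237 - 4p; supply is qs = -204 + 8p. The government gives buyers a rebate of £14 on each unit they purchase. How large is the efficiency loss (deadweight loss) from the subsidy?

Deadweight loss = 784/3

Pre-subsidy: 237 - 4p = -204 + 8p gives p* = 36.75, q* = 90.
With the rebate, buyers effectively pay pb = ps − 14, where ps is the price sellers receive.
Demand in terms of ps becomes qd = 237 − 4(ps − 14) = 293 - 4ps. Setting this equal to supply: 293 - 4ps = -204 + 8ps, so ps = 497/12.
Buyers pay pb = 497/12 − 14 = 329/12; q' = -204 + 8·(497/12) = 382/3.
The subsidy expands output by 382/3 − 90 = 112/3 past the efficient level; on those units the gap between marginal cost and willingness to pay runs from 0 up to 14.
DWL = ½ × 14 × 112/3 = 784/3.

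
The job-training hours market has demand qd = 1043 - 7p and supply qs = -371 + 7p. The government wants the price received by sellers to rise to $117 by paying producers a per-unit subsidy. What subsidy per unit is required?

Required subsidy s = $32 per unit

At a seller price of 117, quantity supplied is -371 + 7·117 = 448.
Buyers absorb 448 only when they pay pb with 1043 − 7·pb = 448, i.e. pb = 85.
s = ps − pb = 117 − 85 = 32.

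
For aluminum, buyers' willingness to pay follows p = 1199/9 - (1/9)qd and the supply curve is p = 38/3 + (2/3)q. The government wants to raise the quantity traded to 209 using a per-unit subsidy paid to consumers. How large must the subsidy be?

Required subsidy s = 42 per unit

At q = 209, from the demand curve buyers pay pb = 1199/9 − (1/9)·209 = 110; from the supply curve sellers need ps = 38/3 + (2/3)·209 = 152.
The subsidy must fill the gap: s = ps − pb = 152 − 110 = 42.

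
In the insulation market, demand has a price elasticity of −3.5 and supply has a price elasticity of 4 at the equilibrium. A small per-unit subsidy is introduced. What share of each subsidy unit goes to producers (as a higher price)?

Producer share = 7/15

For a small subsidy around the equilibrium, the benefit split depends on the relative slopes, which at a point are proportional to the elasticities.
Buyer share = εs/(εs + |εd|) = 4/(4 + 3.5) = 8/15; seller share = |εd|/(εs + |εd|) = 7/15.
So producers capture 7/15 of the subsidy.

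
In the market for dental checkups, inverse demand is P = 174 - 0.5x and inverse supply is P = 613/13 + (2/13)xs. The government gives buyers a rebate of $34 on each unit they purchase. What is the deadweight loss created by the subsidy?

Pre-subsidy: 174 - 0.5x = 613/13 + (2/13)x gives x* = 194 and P* = 77.
With the rebate, buyers effectively pay Pb = Ps − 34, where Ps is the price sellers receive.
On the curves, Pb = 174 - 0.5x and Ps = 613/13 + (2/13)x; the wedge Ps − Pb = 34 gives 613/13 + (2/13)x − (174 - 0.5x) = 34, so x' = 246.
Then Pb = 174 − 0.5·246 = 51 and Ps = 613/13 + (2/13)·246 = 85.
The subsidy expands output by 246 − 194 = 52 past the efficient level; on those units the gap between marginal cost and willingness to pay runs from 0 up to 34.
DWL = ½ × 34 × 52 = 884.

Deadweight loss = $884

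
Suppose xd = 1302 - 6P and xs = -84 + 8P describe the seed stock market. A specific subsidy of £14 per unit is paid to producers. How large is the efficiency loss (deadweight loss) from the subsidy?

Pre-subsidy: 1302 - 6P = -84 + 8P gives P* = 99, x* = 708.
With the subsidy, sellers receive Ps = Pb + 14 for each unit, where Pb is the price buyers pay.
Supply in terms of Pb becomes xs = -84 + 8(Pb + 14) = 28 + 8Pb. Setting this equal to demand: 1302 - 6Pb = 28 + 8Pb, so Pb = 91.
Sellers receive Ps = 91 + 14 = 105; x' = 1302 − 6·91 = 756.
The subsidy expands output by 756 − 708 = 48 past the efficient level; on those units the gap between marginal cost and willingness to pay runs from 0 up to 14.
DWL = ½ × 14 × 48 = 336.

Deadweight loss = £336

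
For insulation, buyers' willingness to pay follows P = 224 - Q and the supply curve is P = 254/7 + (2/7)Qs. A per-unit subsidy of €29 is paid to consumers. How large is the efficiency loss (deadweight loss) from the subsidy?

Pre-subsidy: 224 - Q = 254/7 + (2/7)Q gives Q* = 146 and P* = 78.
With the rebate, buyers effectively pay Pb = Ps − 29, where Ps is the price sellers receive.
On the curves, Pb = 224 - Q and Ps = 254/7 + (2/7)Q; the wedge Ps − Pb = 29 gives 254/7 + (2/7)Q − (224 - Q) = 29, so Q' = 1517/9.
Then Pb = 224 − 1·(1517/9) = 499/9 and Ps = 254/7 + (2/7)·(1517/9) = 760/9.
The subsidy expands output by 1517/9 − 146 = 203/9 past the efficient level; on those units the gap between marginal cost and willingness to pay runs from 0 up to 29.
DWL = ½ × 29 × 203/9 = 5887/18.

Deadweight loss = 5887/18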